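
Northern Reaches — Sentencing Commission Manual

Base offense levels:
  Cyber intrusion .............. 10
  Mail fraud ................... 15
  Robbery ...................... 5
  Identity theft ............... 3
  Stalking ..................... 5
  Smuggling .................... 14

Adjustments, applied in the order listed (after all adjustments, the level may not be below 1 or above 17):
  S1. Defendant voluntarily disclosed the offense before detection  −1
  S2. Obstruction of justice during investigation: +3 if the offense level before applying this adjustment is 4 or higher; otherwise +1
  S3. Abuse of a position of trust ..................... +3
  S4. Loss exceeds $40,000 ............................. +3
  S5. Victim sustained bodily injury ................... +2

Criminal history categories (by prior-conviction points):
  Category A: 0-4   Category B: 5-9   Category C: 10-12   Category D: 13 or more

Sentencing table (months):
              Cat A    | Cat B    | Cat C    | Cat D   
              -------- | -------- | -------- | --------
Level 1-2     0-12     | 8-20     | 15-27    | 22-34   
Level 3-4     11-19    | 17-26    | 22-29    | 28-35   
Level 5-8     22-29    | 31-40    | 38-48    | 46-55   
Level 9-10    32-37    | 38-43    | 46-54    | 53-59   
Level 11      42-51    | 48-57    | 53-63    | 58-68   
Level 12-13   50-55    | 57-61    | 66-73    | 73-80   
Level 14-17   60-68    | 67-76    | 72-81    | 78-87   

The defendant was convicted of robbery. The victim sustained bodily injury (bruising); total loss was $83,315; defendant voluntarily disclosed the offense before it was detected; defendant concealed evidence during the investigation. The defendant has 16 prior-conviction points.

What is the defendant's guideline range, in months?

Base offense level for robbery: 5.
S1 applies: 5 − 1 = 4.
S2 applies (level before this adjustment is 4 ≥ 4, so +3): 4 + 3 = 7.
S4 applies: 7 + 3 = 10.
S5 applies: 10 + 2 = 12.
Final offense level: 12.
Criminal history: 16 prior points → Category D (13+).
Level 12 falls in the 12-13 band.
Grid: Level 12-13 × Category D = 73-80 months.

73-80 months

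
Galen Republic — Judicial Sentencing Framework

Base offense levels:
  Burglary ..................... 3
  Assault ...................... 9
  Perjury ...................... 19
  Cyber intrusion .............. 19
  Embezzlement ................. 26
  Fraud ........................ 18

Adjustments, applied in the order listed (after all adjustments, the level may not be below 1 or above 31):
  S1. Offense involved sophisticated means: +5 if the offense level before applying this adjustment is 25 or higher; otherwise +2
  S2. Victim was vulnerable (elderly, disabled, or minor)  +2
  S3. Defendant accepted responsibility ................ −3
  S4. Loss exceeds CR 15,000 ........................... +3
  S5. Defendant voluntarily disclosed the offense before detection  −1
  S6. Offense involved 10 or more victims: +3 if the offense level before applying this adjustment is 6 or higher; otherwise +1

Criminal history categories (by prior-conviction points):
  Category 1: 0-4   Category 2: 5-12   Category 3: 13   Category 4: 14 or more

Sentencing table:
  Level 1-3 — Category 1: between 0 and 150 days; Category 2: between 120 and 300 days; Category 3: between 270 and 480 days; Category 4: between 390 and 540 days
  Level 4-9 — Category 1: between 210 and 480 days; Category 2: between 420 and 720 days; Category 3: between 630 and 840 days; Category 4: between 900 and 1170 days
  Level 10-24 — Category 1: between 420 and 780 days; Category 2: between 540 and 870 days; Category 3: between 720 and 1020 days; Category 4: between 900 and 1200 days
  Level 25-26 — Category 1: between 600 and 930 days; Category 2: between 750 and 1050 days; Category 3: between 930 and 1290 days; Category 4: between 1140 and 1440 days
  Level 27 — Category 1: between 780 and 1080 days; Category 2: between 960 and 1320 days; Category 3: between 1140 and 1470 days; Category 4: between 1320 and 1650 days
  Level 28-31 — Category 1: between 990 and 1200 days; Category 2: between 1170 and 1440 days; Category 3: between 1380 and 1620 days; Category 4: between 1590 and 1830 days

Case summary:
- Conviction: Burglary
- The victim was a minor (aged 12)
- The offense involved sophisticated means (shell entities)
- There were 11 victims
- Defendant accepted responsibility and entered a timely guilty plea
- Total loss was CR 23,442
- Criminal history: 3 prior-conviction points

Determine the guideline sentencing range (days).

420-780 days

Base offense level for burglary: 3.
S1 applies (level before this adjustment is 3 < 25, so +2): 3 + 2 = 5.
S2 applies: 5 + 2 = 7.
S3 applies: 7 − 3 = 4.
S4 applies: 4 + 3 = 7.
S6 applies (level before this adjustment is 7 ≥ 6, so +3): 7 + 3 = 10.
Final offense level: 10.
Criminal history: 3 prior points → Category 1 (0-4).
Level 10 falls in the 10-24 band.
Grid: Level 10-24 × Category 1 = 420-780 days.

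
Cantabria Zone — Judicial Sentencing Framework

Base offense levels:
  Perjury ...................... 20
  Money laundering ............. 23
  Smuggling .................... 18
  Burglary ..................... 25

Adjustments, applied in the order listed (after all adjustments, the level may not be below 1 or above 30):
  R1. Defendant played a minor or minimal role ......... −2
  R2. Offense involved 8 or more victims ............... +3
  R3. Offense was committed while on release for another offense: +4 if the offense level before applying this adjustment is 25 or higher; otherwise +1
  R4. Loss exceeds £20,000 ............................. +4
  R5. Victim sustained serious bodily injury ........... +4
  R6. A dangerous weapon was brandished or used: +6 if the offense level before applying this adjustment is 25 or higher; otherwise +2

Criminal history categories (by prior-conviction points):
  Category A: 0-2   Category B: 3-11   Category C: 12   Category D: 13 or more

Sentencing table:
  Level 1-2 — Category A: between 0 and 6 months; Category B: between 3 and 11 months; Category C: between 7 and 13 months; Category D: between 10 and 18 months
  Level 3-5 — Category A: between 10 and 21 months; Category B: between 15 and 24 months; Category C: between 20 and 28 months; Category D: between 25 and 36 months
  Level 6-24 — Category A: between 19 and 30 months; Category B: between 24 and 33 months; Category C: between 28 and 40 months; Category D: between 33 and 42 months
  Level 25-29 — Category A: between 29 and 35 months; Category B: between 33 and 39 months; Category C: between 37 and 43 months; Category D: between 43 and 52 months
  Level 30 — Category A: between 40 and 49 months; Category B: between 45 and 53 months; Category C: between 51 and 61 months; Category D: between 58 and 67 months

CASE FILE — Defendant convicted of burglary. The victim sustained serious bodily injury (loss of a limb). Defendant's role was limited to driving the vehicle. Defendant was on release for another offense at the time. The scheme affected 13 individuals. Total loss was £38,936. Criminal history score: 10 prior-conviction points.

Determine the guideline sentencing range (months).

45-53 months

Base offense level for burglary: 25.
R1 applies: 25 − 2 = 23.
R2 applies: 23 + 3 = 26.
R3 applies (level before this adjustment is 26 ≥ 25, so +4): 26 + 4 = 30.
R4 applies: 30 + 4 = 34.
R5 applies: 34 + 4 = 38.
R6 does not apply.
Level 38 exceeds the maximum of 30; capped at 30.
Final offense level: 30.
Criminal history: 10 prior points → Category B (3-11).
Level 30 falls in the 30 band.
Grid: Level 30 × Category B = 45-53 months.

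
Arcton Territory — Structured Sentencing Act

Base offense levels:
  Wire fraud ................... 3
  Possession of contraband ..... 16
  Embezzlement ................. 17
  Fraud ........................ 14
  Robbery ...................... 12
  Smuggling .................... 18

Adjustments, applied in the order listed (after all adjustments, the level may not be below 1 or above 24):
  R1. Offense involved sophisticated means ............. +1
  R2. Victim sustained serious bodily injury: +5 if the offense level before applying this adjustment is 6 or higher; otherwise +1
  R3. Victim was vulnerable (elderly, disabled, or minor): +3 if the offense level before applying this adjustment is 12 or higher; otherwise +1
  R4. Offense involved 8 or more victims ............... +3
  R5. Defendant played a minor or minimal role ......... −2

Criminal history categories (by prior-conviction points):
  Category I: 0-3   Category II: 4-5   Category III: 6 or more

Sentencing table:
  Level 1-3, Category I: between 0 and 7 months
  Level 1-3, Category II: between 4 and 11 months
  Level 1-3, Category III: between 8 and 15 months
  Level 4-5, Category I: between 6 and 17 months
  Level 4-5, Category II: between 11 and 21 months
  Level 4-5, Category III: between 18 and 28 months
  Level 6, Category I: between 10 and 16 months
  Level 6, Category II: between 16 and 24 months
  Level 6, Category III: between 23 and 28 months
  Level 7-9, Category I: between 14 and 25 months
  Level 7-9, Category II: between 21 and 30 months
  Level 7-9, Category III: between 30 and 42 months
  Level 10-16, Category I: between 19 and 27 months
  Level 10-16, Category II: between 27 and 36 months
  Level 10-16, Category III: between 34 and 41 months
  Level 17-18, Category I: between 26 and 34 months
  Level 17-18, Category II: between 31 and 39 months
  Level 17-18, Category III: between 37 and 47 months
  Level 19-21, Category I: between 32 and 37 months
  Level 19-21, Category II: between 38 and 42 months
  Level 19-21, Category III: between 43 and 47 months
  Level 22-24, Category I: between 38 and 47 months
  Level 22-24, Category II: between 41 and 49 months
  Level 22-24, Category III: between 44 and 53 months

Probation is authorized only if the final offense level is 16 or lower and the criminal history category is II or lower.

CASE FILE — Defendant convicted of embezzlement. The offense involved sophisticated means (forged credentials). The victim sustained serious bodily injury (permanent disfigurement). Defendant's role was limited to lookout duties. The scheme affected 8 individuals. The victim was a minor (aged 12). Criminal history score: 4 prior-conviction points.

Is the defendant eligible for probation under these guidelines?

No

Base offense level for embezzlement: 17.
R1 applies: 17 + 1 = 18.
R2 applies (level before this adjustment is 18 ≥ 6, so +5): 18 + 5 = 23.
R3 applies (level before this adjustment is 23 ≥ 12, so +3): 23 + 3 = 26.
R4 applies: 26 + 3 = 29.
R5 applies: 29 − 2 = 27.
Level 27 exceeds the maximum of 24; capped at 24.
Final offense level: 24.
Criminal history: 4 prior points → Category II (4-5).
Level 24 falls in the 22-24 band.
Grid: Level 22-24 × Category II = 41-49 months.
Probation check: level 24 > 16 and category II ≤ II → not eligible.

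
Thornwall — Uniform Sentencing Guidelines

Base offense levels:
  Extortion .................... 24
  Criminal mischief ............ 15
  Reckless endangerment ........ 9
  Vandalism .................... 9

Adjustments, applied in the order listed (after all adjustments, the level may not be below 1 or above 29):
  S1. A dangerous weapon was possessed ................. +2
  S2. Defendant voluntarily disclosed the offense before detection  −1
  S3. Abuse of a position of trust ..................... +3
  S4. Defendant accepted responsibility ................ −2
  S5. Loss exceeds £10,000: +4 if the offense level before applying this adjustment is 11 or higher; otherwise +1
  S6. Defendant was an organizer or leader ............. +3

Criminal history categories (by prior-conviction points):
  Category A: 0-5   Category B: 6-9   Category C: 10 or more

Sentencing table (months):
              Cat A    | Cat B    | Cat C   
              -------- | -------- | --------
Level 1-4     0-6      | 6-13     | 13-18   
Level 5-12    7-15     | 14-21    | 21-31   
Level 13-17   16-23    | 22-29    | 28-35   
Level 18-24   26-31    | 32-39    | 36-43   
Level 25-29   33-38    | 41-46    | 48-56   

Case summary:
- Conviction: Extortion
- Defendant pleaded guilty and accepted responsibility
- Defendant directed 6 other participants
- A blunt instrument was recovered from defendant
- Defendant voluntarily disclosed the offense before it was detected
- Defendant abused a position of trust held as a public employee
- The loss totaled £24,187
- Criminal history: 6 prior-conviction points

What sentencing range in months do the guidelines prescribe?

Base offense level for extortion: 24.
S1 applies: 24 + 2 = 26.
S2 applies: 26 − 1 = 25.
S3 applies: 25 + 3 = 28.
S4 applies: 28 − 2 = 26.
S5 applies (level before this adjustment is 26 ≥ 11, so +4): 26 + 4 = 30.
S6 applies: 30 + 3 = 33.
Level 33 exceeds the maximum of 29; capped at 29.
Final offense level: 29.
Criminal history: 6 prior points → Category B (6-9).
Level 29 falls in the 25-29 band.
Grid: Level 25-29 × Category B = 41-46 months.

41-46 months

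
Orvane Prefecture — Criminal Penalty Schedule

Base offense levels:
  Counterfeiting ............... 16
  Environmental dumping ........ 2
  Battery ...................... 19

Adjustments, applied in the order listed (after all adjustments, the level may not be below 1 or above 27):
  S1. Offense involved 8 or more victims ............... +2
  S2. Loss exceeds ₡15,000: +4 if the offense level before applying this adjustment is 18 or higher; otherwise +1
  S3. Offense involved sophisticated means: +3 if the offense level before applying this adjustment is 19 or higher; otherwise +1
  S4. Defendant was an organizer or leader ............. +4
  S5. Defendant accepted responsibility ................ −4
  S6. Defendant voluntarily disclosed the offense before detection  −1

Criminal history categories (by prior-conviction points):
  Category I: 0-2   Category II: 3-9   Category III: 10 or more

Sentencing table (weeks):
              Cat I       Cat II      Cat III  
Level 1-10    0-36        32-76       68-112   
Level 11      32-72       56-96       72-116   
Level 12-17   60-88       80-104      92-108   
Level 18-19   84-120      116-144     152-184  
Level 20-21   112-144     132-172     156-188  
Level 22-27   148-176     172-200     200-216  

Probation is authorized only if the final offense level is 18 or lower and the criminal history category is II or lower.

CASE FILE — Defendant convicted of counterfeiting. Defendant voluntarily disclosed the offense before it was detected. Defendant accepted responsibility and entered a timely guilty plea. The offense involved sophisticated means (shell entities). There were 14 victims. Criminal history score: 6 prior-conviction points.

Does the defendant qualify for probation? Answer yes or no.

Base offense level for counterfeiting: 16.
S1 applies: 16 + 2 = 18.
S2 does not apply.
S3 applies (level before this adjustment is 18 < 19, so +1): 18 + 1 = 19.
S4 does not apply.
S5 applies: 19 − 4 = 15.
S6 applies: 15 − 1 = 14.
Final offense level: 14.
Criminal history: 6 prior points → Category II (3-9).
Level 14 falls in the 12-17 band.
Grid: Level 12-17 × Category II = 80-104 weeks.
Probation check: level 14 ≤ 18 and category II ≤ II → eligible.

Yes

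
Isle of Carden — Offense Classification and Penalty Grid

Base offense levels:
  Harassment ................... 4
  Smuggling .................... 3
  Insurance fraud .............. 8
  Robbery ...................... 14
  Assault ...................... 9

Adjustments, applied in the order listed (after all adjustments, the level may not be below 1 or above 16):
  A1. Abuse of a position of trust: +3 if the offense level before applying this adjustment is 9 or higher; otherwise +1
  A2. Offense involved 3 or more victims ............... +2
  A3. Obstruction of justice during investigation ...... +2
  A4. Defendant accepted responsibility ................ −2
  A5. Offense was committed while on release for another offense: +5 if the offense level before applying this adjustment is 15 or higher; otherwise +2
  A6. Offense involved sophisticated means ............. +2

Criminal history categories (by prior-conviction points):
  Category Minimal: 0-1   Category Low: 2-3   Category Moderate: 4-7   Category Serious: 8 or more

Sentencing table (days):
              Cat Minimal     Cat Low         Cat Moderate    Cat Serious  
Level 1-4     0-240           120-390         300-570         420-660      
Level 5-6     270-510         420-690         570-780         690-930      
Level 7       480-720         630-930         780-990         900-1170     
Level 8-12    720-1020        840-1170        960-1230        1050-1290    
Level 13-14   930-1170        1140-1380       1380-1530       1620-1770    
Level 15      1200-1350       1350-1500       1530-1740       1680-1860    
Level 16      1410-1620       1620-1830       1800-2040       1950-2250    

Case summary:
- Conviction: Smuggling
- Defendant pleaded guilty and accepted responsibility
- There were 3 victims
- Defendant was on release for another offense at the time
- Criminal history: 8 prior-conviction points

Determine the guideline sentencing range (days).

690-930 days

Base offense level for smuggling: 3.
A2 applies: 3 + 2 = 5.
A3 does not apply.
A4 applies: 5 − 2 = 3.
A5 applies (level before this adjustment is 3 < 15, so +2): 3 + 2 = 5.
Final offense level: 5.
Criminal history: 8 prior points → Category Serious (8+).
Level 5 falls in the 5-6 band.
Grid: Level 5-6 × Category Serious = 690-930 days.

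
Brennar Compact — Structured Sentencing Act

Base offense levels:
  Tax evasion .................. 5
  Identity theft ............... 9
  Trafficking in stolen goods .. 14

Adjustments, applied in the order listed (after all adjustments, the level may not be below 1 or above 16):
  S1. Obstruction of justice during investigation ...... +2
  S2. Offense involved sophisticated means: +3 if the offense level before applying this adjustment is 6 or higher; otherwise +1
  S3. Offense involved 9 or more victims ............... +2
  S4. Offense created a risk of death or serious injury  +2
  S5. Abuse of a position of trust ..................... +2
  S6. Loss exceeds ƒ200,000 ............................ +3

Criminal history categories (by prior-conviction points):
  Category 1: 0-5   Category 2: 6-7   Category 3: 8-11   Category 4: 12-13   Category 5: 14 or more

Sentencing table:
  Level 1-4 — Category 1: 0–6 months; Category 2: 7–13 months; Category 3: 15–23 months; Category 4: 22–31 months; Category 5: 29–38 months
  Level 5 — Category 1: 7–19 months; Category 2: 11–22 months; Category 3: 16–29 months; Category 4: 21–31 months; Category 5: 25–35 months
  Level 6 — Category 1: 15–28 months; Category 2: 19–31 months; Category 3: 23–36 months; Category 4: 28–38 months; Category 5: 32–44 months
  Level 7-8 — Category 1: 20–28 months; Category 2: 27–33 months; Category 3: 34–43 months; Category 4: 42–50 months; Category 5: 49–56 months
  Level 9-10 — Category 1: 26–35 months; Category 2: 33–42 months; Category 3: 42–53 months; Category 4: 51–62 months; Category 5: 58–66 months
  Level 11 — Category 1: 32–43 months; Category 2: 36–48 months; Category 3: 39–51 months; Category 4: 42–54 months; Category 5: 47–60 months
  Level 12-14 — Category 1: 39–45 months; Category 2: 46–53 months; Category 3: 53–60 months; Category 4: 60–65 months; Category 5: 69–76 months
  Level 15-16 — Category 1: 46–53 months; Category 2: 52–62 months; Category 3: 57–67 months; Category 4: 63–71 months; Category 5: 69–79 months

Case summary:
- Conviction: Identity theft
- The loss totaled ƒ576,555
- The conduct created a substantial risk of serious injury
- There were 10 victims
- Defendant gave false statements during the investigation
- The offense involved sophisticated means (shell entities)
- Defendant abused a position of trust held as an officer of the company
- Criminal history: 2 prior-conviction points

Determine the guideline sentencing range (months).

Base offense level for identity theft: 9.
S1 applies: 9 + 2 = 11.
S2 applies (level before this adjustment is 11 ≥ 6, so +3): 11 + 3 = 14.
S3 applies: 14 + 2 = 16.
S4 applies: 16 + 2 = 18.
S5 applies: 18 + 2 = 20.
S6 applies: 20 + 3 = 23.
Level 23 exceeds the maximum of 16; capped at 16.
Final offense level: 16.
Criminal history: 2 prior points → Category 1 (0-5).
Level 16 falls in the 15-16 band.
Grid: Level 15-16 × Category 1 = 46-53 months.

46-53 months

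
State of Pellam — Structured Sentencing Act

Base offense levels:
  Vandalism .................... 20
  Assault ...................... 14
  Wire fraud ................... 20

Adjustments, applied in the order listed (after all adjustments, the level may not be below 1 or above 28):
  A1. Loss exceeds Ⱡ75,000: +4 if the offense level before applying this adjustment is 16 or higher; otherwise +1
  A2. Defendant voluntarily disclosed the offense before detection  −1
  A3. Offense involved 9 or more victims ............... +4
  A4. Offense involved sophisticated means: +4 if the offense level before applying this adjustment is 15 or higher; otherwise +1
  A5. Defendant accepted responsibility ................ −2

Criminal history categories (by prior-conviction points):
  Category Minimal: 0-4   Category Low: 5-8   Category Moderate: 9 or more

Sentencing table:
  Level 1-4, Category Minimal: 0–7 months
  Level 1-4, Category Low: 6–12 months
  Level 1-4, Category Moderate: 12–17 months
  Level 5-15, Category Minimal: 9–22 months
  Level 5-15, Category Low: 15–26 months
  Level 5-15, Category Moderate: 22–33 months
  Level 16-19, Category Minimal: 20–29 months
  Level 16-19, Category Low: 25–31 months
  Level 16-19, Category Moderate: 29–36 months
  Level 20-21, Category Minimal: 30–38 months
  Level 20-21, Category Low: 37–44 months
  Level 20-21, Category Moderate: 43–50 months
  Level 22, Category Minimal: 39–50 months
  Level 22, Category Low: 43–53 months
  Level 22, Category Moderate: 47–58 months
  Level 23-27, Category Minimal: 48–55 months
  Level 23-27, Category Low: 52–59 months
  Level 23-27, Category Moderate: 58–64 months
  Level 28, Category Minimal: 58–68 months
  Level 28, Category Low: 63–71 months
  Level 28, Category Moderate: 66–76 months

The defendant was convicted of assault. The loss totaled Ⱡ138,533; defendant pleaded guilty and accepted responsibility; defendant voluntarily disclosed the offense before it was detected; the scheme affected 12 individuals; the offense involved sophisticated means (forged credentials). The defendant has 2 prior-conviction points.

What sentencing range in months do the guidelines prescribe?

30-38 months

Base offense level for assault: 14.
A1 applies (level before this adjustment is 14 < 16, so +1): 14 + 1 = 15.
A2 applies: 15 − 1 = 14.
A3 applies: 14 + 4 = 18.
A4 applies (level before this adjustment is 18 ≥ 15, so +4): 18 + 4 = 22.
A5 applies: 22 − 2 = 20.
Final offense level: 20.
Criminal history: 2 prior points → Category Minimal (0-4).
Level 20 falls in the 20-21 band.
Grid: Level 20-21 × Category Minimal = 30-38 months.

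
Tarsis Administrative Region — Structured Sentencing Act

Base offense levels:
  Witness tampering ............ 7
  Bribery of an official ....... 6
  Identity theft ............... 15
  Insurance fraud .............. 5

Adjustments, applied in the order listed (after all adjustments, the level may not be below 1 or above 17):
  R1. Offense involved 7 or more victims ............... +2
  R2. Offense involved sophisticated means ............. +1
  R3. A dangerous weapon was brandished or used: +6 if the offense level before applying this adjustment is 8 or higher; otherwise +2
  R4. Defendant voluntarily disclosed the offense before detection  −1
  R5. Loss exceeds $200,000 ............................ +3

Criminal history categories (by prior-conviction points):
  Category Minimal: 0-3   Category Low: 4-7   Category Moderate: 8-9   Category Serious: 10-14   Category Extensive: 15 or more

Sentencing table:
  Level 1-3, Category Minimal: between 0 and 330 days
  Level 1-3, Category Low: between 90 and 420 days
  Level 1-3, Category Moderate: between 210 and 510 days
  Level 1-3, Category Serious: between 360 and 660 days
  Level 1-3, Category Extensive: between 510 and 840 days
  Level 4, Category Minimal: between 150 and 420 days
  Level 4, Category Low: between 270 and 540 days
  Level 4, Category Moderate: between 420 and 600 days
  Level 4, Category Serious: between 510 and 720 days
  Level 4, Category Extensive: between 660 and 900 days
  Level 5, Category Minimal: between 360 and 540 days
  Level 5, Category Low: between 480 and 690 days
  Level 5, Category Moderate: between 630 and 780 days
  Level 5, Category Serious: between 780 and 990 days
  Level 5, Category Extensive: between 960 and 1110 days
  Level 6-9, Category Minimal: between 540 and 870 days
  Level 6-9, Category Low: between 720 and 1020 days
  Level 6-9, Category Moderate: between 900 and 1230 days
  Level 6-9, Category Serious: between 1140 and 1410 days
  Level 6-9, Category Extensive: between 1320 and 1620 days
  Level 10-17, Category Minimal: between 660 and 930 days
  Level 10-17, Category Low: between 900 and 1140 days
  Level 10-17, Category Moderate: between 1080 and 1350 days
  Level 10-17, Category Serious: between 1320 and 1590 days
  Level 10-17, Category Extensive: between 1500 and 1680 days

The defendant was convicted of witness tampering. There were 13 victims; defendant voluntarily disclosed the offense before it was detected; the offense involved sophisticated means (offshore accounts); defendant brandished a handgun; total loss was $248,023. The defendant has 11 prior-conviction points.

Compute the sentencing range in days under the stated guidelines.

Base offense level for witness tampering: 7.
R1 applies: 7 + 2 = 9.
R2 applies: 9 + 1 = 10.
R3 applies (level before this adjustment is 10 ≥ 8, so +6): 10 + 6 = 16.
R4 applies: 16 − 1 = 15.
R5 applies: 15 + 3 = 18.
Level 18 exceeds the maximum of 17; capped at 17.
Final offense level: 17.
Criminal history: 11 prior points → Category Serious (10-14).
Level 17 falls in the 10-17 band.
Grid: Level 10-17 × Category Serious = 1320-1590 days.

1320-1590 days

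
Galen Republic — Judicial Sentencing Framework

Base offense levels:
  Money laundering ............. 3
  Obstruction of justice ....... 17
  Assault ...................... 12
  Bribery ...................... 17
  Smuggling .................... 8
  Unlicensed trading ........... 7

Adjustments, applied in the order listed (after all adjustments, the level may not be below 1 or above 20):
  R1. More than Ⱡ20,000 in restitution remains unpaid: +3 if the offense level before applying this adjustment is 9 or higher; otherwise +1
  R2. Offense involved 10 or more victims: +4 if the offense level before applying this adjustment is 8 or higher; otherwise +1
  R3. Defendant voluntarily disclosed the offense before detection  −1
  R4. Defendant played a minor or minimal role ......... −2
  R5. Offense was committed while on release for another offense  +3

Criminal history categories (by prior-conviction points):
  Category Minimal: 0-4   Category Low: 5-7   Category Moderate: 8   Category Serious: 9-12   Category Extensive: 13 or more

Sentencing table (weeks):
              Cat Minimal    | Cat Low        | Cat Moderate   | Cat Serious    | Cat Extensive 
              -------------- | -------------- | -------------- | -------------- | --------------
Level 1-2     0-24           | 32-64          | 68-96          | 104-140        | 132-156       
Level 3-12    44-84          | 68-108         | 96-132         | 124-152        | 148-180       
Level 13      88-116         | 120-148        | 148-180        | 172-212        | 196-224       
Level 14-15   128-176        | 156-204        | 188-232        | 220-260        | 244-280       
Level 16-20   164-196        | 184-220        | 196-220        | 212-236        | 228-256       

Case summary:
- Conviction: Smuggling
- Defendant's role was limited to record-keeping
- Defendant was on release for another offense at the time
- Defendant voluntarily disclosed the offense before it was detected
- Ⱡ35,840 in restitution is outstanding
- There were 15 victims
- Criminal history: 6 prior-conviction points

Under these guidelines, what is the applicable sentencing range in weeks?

120-148 weeks

Base offense level for smuggling: 8.
R1 applies (level before this adjustment is 8 < 9, so +1): 8 + 1 = 9.
R2 applies (level before this adjustment is 9 ≥ 8, so +4): 9 + 4 = 13.
R3 applies: 13 − 1 = 12.
R4 applies: 12 − 2 = 10.
R5 applies: 10 + 3 = 13.
Final offense level: 13.
Criminal history: 6 prior points → Category Low (5-7).
Level 13 falls in the 13 band.
Grid: Level 13 × Category Low = 120-148 weeks.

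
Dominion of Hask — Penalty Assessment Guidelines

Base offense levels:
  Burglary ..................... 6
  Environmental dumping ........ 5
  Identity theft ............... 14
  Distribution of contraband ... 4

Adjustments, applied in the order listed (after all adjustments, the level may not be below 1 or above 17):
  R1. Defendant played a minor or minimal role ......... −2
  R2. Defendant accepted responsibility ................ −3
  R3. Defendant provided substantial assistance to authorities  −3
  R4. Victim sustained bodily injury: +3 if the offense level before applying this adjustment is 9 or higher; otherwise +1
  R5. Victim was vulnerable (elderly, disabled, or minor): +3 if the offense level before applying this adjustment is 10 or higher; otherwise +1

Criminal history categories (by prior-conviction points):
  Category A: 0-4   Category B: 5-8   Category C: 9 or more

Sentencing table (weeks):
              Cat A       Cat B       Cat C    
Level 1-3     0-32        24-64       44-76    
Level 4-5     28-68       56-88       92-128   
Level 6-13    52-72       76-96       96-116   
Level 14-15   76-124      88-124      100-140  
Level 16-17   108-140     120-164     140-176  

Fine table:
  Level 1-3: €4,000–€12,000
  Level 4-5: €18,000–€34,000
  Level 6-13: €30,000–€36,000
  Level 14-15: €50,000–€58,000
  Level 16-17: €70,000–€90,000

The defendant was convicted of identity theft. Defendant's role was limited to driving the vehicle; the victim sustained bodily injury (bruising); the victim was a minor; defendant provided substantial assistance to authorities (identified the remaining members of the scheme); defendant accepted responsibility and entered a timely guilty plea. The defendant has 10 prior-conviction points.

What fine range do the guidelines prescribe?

Base offense level for identity theft: 14.
R1 applies: 14 − 2 = 12.
R2 applies: 12 − 3 = 9.
R3 applies: 9 − 3 = 6.
R4 applies (level before this adjustment is 6 < 9, so +1): 6 + 1 = 7.
R5 applies (level before this adjustment is 7 < 10, so +1): 7 + 1 = 8.
Final offense level: 8.
Level 8 falls in the 6-13 band.
Fine table: Level 6-13 → €30,000–€36,000.

€30,000–€36,000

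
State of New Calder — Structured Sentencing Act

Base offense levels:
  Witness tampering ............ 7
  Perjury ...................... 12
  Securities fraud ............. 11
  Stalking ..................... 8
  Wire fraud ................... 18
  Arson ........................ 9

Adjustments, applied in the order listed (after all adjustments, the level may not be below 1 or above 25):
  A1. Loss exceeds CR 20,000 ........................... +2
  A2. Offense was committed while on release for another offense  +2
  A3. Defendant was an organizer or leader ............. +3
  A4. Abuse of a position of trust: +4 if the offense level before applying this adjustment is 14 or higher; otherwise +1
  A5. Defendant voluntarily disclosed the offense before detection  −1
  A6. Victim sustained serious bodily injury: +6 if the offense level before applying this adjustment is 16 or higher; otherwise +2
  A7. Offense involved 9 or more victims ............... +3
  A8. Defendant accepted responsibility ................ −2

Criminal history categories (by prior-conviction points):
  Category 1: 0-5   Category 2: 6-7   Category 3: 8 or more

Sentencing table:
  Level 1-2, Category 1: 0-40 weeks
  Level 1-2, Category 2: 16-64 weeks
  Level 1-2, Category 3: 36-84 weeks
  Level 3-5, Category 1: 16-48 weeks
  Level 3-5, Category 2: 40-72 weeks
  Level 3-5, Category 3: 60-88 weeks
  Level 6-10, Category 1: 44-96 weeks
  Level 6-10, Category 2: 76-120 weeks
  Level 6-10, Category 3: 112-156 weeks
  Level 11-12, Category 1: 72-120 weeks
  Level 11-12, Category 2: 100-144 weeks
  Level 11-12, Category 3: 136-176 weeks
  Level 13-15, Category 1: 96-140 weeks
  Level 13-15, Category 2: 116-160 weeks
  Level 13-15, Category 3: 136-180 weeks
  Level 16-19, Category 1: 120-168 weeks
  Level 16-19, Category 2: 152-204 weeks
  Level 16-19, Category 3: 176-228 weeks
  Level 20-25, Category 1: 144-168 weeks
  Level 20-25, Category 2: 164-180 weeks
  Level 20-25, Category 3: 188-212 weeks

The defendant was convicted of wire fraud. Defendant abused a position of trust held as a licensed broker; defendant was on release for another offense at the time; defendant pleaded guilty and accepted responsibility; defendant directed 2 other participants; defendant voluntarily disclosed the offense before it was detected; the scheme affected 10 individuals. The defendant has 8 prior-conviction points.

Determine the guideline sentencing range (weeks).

Base offense level for wire fraud: 18.
A1 does not apply.
A2 applies: 18 + 2 = 20.
A3 applies: 20 + 3 = 23.
A4 applies (level before this adjustment is 23 ≥ 14, so +4): 23 + 4 = 27.
A5 applies: 27 − 1 = 26.
A7 applies: 26 + 3 = 29.
A8 applies: 29 − 2 = 27.
Level 27 exceeds the maximum of 25; capped at 25.
Final offense level: 25.
Criminal history: 8 prior points → Category 3 (8+).
Level 25 falls in the 20-25 band.
Grid: Level 20-25 × Category 3 = 188-212 weeks.

188-212 weeks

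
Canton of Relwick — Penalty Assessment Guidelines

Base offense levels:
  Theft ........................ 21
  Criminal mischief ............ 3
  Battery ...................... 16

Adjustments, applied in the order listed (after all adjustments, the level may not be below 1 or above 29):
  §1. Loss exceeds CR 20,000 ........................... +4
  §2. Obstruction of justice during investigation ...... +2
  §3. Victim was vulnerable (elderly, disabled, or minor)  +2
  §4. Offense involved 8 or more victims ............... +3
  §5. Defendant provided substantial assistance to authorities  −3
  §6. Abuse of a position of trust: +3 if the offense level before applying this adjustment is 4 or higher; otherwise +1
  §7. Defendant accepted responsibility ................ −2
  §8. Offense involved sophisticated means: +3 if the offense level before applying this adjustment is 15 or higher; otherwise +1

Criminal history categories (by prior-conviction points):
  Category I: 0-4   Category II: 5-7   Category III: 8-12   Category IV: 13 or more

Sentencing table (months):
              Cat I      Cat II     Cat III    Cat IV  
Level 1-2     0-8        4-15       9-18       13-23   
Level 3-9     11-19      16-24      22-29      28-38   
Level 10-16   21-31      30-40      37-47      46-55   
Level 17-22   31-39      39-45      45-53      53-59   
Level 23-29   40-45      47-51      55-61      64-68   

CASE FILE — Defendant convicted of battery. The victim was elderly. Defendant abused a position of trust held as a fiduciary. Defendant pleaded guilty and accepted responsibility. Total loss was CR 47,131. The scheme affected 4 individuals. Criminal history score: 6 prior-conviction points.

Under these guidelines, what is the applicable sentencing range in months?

47-51 months

Base offense level for battery: 16.
§1 applies: 16 + 4 = 20.
§3 applies: 20 + 2 = 22.
§6 applies (level before this adjustment is 22 ≥ 4, so +3): 22 + 3 = 25.
§7 applies: 25 − 2 = 23.
Final offense level: 23.
Criminal history: 6 prior points → Category II (5-7).
Level 23 falls in the 23-29 band.
Grid: Level 23-29 × Category II = 47-51 months.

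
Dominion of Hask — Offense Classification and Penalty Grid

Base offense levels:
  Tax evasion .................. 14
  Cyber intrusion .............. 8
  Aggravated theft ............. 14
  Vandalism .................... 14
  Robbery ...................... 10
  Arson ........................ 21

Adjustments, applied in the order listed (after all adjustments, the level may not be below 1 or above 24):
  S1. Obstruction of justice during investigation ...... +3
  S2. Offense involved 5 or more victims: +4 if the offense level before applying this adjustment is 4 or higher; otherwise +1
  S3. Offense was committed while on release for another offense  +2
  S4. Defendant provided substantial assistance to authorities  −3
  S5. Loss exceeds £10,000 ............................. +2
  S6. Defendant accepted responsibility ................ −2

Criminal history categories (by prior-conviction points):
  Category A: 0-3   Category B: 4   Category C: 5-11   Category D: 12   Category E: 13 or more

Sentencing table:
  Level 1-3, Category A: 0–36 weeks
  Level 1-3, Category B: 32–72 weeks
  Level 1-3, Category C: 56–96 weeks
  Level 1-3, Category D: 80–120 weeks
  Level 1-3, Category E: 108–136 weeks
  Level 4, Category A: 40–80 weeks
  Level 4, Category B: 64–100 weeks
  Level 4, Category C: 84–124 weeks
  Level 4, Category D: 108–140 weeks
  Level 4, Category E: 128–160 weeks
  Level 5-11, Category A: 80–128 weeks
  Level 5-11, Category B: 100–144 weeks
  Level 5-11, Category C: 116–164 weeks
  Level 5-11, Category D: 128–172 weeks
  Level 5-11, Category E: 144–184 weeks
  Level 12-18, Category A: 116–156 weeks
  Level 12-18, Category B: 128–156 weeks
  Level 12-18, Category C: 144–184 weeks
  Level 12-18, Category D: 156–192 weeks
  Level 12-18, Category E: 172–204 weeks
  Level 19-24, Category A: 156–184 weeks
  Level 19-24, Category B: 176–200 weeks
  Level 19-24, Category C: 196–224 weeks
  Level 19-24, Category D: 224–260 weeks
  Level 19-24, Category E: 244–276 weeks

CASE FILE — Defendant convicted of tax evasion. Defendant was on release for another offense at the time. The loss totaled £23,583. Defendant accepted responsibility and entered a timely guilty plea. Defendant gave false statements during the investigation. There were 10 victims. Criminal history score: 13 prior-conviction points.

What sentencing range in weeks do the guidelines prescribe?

Base offense level for tax evasion: 14.
S1 applies: 14 + 3 = 17.
S2 applies (level before this adjustment is 17 ≥ 4, so +4): 17 + 4 = 21.
S3 applies: 21 + 2 = 23.
S5 applies: 23 + 2 = 25.
S6 applies: 25 − 2 = 23.
Final offense level: 23.
Criminal history: 13 prior points → Category E (13+).
Level 23 falls in the 19-24 band.
Grid: Level 19-24 × Category E = 244-276 weeks.

244-276 weeks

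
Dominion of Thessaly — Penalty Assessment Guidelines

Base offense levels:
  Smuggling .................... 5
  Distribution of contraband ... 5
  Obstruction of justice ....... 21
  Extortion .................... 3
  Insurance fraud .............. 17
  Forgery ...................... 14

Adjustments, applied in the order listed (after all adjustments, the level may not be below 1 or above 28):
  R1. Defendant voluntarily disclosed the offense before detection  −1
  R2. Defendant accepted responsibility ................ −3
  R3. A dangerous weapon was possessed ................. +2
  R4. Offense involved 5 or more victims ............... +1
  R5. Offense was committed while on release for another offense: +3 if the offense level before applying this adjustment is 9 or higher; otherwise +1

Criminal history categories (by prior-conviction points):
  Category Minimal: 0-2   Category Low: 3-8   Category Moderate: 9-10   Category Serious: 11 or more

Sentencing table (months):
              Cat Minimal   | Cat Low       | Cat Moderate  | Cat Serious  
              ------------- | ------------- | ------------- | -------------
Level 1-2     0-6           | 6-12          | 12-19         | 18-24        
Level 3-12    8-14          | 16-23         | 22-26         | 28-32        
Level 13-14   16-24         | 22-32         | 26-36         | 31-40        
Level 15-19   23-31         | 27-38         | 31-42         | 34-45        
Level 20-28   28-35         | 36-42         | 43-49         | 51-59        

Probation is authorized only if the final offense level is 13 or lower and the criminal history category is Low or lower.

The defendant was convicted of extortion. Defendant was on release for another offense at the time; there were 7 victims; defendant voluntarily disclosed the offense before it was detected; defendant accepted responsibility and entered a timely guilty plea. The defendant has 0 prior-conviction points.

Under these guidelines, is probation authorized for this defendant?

Yes

Base offense level for extortion: 3.
R1 applies: 3 − 1 = 2.
R2 applies: 2 − 3 = -1.
R4 applies: -1 + 1 = 0.
R5 applies (level before this adjustment is 0 < 9, so +1): 0 + 1 = 1.
Final offense level: 1.
Criminal history: 0 prior points → Category Minimal (0-2).
Level 1 falls in the 1-2 band.
Grid: Level 1-2 × Category Minimal = 0-6 months.
Probation check: level 1 ≤ 13 and category Minimal ≤ Low → eligible.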